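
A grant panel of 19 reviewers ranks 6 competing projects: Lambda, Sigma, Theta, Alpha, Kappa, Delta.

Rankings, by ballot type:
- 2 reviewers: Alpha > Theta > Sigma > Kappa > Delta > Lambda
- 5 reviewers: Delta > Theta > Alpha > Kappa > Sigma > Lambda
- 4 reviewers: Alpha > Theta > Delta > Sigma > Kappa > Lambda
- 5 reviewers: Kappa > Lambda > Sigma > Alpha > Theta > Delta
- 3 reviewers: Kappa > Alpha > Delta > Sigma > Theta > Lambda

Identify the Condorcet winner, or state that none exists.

Alpha

Pairwise majorities:
Lambda vs Sigma: 5 for Lambda, 14 for Sigma — Sigma by 14–5.
Lambda vs Theta: Lambda preferred on 5 ballots; Theta wins 14–5.
Lambda vs Alpha: 5 for Lambda, 14 for Alpha — Alpha by 14–5.
Lambda vs Kappa: 0 to 19, Kappa.
Lambda vs Delta: 5 for Lambda, 14 for Delta — Delta by 14–5.
Sigma vs Theta: Sigma is ranked higher on 5+3 = 8 ballots, Theta on 11. Theta wins 11–8.
Sigma vs Alpha: Sigma preferred on 5 ballots; Alpha wins 14–5.
Sigma vs Kappa: 2+4 = 6 for Sigma, 13 for Kappa — Kappa by 13–6.
Sigma vs Delta: 2+5 = 7 for Sigma, 12 for Delta — Delta by 12–7.
Theta vs Alpha: 5 for Theta, 14 for Alpha — Alpha by 14–5.
Theta vs Kappa: Theta is ranked higher on 2+5+4 = 11 ballots, Kappa on 8. Theta wins 11–8.
Theta vs Delta: Theta is ranked higher on 2+4+5 = 11 ballots, Delta on 8. Theta wins 11–8.
Alpha vs Kappa: Alpha preferred on 2+5+4 = 11 ballots; Alpha wins 11–8.
Alpha vs Delta: Alpha preferred on 2+4+5+3 = 14 ballots; Alpha wins 14–5.
Kappa vs Delta: Kappa preferred on 2+5+3 = 10 ballots; Kappa wins 10–9.
Alpha defeats every rival head-to-head and is the Condorcet winner.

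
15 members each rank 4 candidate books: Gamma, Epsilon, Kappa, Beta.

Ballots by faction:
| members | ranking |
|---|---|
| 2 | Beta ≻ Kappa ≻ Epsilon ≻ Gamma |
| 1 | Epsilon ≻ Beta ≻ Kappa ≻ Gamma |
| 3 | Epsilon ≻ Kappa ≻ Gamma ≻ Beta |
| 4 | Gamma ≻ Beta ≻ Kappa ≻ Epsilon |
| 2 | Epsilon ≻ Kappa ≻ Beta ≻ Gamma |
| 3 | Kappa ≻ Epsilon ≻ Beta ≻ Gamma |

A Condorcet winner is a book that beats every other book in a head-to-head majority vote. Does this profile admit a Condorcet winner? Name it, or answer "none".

Kappa

Check each pair by majority over 15 ballots:
Gamma vs Epsilon: Gamma is ranked higher on 4 ballots, Epsilon on 11. Epsilon wins 11–4.
Gamma vs Kappa: Gamma preferred on 4 ballots; Kappa wins 11–4.
Gamma vs Beta: 7 to 8, Beta.
Epsilon vs Kappa: 6 to 9, Kappa.
Epsilon vs Beta: 9 to 6, Epsilon.
Kappa vs Beta: Kappa, 8–7.
Only Kappa has no losses; Kappa is the Condorcet winner.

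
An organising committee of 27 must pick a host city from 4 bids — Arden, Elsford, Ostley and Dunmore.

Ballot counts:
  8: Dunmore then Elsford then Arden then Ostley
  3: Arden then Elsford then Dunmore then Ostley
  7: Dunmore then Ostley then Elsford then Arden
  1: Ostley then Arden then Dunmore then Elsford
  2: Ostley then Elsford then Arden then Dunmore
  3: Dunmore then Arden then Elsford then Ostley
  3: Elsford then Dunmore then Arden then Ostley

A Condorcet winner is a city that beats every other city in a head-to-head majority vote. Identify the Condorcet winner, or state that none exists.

Dunmore

Head-to-head results (27 organisers):
Arden vs Elsford: 3+1+3 = 7 for Arden, 20 for Elsford — Elsford by 20–7.
Arden–Ostley: Arden 17–10.
Arden vs Dunmore: Dunmore wins 21–6.
Elsford vs Ostley: Elsford, 17–10.
Elsford vs Dunmore: 8 to 19, Dunmore.
Ostley vs Dunmore: Ostley is ranked higher on 1+2 = 3 ballots, Dunmore on 24. Dunmore wins 24–3.
Dunmore beats each of Arden, Elsford, Ostley — Dunmore is the Condorcet winner.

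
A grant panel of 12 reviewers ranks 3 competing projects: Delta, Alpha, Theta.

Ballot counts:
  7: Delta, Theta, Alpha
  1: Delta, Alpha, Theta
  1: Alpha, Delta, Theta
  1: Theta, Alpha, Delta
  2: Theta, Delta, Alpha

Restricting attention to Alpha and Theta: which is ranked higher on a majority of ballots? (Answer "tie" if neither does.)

Theta

Ballots ranking Alpha above Theta: 1 + 1 = 2.
Ballots ranking Theta above Alpha: 12 − 2 = 10.
Theta wins the head-to-head 10–2.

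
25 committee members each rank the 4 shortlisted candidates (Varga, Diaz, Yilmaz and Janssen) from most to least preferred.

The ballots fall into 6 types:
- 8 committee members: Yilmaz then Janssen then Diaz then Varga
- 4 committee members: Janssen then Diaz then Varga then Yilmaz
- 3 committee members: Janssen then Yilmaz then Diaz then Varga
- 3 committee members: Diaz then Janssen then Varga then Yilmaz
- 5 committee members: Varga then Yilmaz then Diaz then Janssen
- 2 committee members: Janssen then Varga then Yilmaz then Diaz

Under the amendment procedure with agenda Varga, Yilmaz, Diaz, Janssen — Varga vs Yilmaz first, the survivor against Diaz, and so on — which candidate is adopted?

Round 1: Varga vs Yilmaz — 14–11, Varga advances.
Round 2: Varga vs Diaz — 7–18, Diaz advances.
Round 3: Diaz vs Janssen — 8–17, Janssen advances.
Janssen survives the agenda.

Janssen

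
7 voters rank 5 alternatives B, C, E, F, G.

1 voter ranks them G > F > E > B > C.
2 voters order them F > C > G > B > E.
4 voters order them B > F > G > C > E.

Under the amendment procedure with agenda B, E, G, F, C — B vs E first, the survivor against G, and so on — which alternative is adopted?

Round 1: B vs E — 6–1, B advances.
Round 2: B vs G — 4–3, B advances.
Round 3: B vs F — 4–3, B advances.
Round 4: B vs C — 5–2, B advances.
The agenda winner is B.

B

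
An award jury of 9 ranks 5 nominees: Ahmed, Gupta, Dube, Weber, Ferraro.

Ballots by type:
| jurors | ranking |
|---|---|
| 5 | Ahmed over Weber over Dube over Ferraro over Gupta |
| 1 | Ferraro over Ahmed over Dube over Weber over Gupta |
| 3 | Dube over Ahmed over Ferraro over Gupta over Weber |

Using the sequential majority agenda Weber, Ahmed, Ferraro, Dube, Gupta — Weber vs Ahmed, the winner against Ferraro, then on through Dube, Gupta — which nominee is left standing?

Ahmed

Round 1: Weber vs Ahmed — 0–9, Ahmed advances.
Round 2: Ahmed vs Ferraro — 8–1, Ahmed advances.
Round 3: Ahmed vs Dube — 6–3, Ahmed advances.
Round 4: Ahmed vs Gupta — 9–0, Ahmed advances.
The agenda winner is Ahmed.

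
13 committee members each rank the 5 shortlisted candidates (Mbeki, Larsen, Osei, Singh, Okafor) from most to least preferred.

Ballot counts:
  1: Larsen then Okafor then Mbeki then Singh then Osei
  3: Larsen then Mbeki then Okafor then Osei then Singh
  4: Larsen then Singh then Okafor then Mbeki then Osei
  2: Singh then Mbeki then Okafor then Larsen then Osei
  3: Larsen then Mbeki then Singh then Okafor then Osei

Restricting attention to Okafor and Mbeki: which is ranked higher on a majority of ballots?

Ballots ranking Okafor above Mbeki: 1 + 4 = 5.
Ballots ranking Mbeki above Okafor: 13 − 5 = 8.
Mbeki wins the head-to-head 8–5.

Mbeki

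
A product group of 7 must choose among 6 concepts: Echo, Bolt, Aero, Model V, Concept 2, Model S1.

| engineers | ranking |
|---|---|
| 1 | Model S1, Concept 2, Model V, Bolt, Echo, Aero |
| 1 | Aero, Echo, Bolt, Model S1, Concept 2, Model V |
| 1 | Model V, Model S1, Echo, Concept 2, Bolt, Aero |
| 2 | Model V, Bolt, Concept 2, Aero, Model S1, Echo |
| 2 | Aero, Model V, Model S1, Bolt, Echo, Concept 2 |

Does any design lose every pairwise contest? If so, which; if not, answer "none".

none

Head-to-head results (7 engineers):
Echo vs Bolt: Bolt wins 5–2.
Echo vs Aero: Echo is ranked higher on 1+1 = 2 ballots, Aero on 5. Aero wins 5–2.
Echo vs Model V: Echo preferred on 1 ballot; Model V wins 6–1.
Echo vs Concept 2: Echo wins 4–3.
Echo vs Model S1: Model S1, 6–1.
Bolt vs Aero: 4 to 3, Bolt.
Bolt vs Model V: Model V, 6–1.
Bolt vs Concept 2: Bolt is ranked higher on 1+2+2 = 5 ballots, Concept 2 on 2. Bolt wins 5–2.
Bolt vs Model S1: Model S1, 4–3.
Aero vs Model V: Aero is ranked higher on 1+2 = 3 ballots, Model V on 4. Model V wins 4–3.
Aero–Concept 2: Concept 2 4–3.
Aero vs Model S1: 5 to 2, Aero.
Model V vs Concept 2: 5 to 2, Model V.
Model V vs Model S1: Model V wins 5–2.
Concept 2 vs Model S1: Model S1, 5–2.
Each design has at least one pairwise win (Echo beats Concept 2; Bolt beats Echo; Aero beats Echo; Model V beats Echo; Concept 2 beats Aero; Model S1 beats Echo) — no Condorcet loser.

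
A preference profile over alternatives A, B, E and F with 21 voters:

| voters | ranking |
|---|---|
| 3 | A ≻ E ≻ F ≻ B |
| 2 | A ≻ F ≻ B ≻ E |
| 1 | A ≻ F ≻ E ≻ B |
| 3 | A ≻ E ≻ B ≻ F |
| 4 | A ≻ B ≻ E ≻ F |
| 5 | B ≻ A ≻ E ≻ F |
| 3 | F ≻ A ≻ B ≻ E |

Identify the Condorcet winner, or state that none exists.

A

Head-to-head results (21 voters):
A vs B: A wins 16–5.
A–E: A 21–0.
A vs F: A, 18–3.
B vs E: B wins 14–7.
B–F: B 12–9.
E vs F: E wins 15–6.
Only A has no losses; A is the Condorcet winner.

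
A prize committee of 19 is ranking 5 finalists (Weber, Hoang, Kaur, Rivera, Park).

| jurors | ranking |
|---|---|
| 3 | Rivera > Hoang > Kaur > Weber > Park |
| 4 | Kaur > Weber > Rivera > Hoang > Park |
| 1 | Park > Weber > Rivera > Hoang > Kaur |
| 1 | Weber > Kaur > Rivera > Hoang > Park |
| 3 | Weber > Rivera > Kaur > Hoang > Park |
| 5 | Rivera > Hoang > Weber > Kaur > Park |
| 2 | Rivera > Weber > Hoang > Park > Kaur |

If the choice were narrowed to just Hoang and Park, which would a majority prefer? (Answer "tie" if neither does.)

Ballots ranking Hoang above Park: 3 + 4 + 1 + 3 + 5 + 2 = 18.
Ballots ranking Park above Hoang: 19 − 18 = 1.
Hoang wins the head-to-head 18–1.

Hoang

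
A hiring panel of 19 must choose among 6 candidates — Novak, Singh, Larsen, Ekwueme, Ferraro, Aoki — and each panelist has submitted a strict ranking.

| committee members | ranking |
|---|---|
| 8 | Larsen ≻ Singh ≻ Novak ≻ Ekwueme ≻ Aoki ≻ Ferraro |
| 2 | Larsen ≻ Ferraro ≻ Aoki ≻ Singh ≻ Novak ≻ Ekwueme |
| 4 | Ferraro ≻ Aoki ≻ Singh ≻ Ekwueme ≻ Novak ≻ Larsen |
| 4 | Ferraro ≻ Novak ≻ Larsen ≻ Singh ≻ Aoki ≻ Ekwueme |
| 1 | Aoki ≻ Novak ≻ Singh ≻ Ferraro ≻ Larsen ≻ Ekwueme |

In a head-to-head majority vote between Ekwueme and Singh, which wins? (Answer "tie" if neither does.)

Singh

No ballot ranks Ekwueme above Singh: 0.
Ballots ranking Singh above Ekwueme: 19 − 0 = 19.
Singh wins the head-to-head 19–0.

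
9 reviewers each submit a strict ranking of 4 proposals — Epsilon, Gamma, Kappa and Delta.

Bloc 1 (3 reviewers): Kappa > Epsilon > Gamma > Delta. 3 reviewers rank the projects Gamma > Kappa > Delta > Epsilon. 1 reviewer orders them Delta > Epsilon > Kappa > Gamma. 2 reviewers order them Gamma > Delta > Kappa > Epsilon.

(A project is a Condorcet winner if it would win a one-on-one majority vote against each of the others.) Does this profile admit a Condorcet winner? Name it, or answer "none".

Gamma

Pairwise majorities:
Epsilon vs Gamma: Epsilon is ranked higher on 3+1 = 4 ballots, Gamma on 5. Gamma wins 5–4.
Epsilon vs Kappa: 1 to 8, Kappa.
Epsilon vs Delta: 3 to 6, Delta.
Gamma vs Kappa: 5 to 4, Gamma.
Gamma vs Delta: Gamma is ranked higher on 3+3+2 = 8 ballots, Delta on 1. Gamma wins 8–1.
Kappa vs Delta: Kappa preferred on 3+3 = 6 ballots; Kappa wins 6–3.
Only Gamma has no losses; Gamma is the Condorcet winner.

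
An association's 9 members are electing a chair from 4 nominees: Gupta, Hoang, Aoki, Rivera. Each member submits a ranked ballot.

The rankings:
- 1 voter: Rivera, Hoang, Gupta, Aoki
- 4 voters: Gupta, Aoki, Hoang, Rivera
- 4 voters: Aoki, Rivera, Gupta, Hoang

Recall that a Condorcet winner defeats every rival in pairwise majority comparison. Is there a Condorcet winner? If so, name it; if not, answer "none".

Pairwise majorities:
Gupta vs Hoang: 4+4 = 8 for Gupta, 1 for Hoang — Gupta by 8–1.
Gupta vs Aoki: 5 to 4, Gupta.
Gupta vs Rivera: 4 to 5, Rivera.
Hoang vs Aoki: 1 for Hoang, 8 for Aoki — Aoki by 8–1.
Hoang vs Rivera: Hoang preferred on 4 ballots; Rivera wins 5–4.
Aoki vs Rivera: Aoki preferred on 4+4 = 8 ballots; Aoki wins 8–1.
No candidate is unbeaten: Gupta loses to Rivera; Hoang loses to Gupta; Aoki loses to Gupta; Rivera loses to Aoki. In particular Gupta → Aoki → Rivera → Gupta is a majority cycle — no Condorcet winner exists.

none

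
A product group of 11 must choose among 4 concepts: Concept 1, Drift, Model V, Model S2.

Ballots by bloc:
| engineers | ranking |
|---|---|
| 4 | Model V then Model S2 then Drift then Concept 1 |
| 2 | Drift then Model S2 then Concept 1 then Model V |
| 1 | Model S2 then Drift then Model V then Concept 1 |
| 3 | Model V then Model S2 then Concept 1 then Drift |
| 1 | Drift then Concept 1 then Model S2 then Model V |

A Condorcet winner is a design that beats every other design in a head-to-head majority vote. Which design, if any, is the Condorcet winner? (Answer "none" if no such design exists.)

Pairwise majorities:
Concept 1 vs Drift: Concept 1 is ranked higher on 3 ballots, Drift on 8. Drift wins 8–3.
Concept 1 vs Model V: Model V, 8–3.
Concept 1 vs Model S2: 1 for Concept 1, 10 for Model S2 — Model S2 by 10–1.
Drift vs Model V: Drift preferred on 2+1+1 = 4 ballots; Model V wins 7–4.
Drift–Model S2: Model S2 8–3.
Model V vs Model S2: Model V wins 7–4.
Only Model V has no losses; Model V is the Condorcet winner.

Model V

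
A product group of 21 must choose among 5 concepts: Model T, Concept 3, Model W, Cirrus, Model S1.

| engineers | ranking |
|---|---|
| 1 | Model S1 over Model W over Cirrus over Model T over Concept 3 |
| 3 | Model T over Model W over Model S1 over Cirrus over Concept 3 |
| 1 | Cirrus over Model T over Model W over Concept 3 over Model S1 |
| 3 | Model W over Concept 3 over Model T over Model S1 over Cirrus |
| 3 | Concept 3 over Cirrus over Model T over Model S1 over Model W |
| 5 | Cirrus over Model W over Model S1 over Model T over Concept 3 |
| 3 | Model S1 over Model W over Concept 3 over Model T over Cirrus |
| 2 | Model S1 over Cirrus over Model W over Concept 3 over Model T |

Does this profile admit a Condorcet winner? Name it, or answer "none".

Head-to-head results (21 engineers):
Model T vs Concept 3: Concept 3, 11–10.
Model T vs Model W: Model W, 14–7.
Model T vs Cirrus: Cirrus wins 12–9.
Model T vs Model S1: Model S1, 11–10.
Concept 3 vs Model W: Model W, 18–3.
Concept 3 vs Cirrus: Cirrus, 12–9.
Concept 3–Model S1: Model S1 14–7.
Model W–Cirrus: Cirrus 11–10.
Model W–Model S1: Model W 12–9.
Cirrus vs Model S1: Model S1, 12–9.
Each design drops at least one matchup (Model T loses to Concept 3; Concept 3 loses to Model W; Model W loses to Cirrus; Cirrus loses to Model S1; Model S1 loses to Model W); the cycle Model W > Model S1 > Cirrus > Model W rules out a Condorcet winner.

none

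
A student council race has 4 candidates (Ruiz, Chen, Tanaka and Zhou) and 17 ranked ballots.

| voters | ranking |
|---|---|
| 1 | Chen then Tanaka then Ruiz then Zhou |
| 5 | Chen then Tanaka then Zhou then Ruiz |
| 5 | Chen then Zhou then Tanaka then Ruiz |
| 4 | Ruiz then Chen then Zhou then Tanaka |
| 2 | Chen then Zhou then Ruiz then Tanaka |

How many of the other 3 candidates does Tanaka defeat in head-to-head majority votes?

Tanaka against each rival (17 voters):
Tanaka vs Ruiz: Tanaka preferred on 1+5+5 = 11 ballots; Tanaka wins 11–6.
Tanaka–Chen: Chen 17–0.
Tanaka vs Zhou: Zhou, 11–6.
Tanaka beats Ruiz; loses to Chen, Zhou — 1 pairwise win.

1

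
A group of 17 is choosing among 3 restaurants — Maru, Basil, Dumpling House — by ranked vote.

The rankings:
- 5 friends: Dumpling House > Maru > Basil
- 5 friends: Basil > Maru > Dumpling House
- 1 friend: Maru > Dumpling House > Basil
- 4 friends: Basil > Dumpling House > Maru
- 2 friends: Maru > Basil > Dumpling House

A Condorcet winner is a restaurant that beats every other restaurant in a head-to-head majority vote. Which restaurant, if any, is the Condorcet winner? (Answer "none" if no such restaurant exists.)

Pairwise majorities:
Maru vs Basil: Basil, 9–8.
Maru vs Dumpling House: Dumpling House wins 9–8.
Basil vs Dumpling House: Basil is ranked higher on 5+4+2 = 11 ballots, Dumpling House on 6. Basil wins 11–6.
Basil wins every pairwise contest, so Basil is the Condorcet winner.

Basil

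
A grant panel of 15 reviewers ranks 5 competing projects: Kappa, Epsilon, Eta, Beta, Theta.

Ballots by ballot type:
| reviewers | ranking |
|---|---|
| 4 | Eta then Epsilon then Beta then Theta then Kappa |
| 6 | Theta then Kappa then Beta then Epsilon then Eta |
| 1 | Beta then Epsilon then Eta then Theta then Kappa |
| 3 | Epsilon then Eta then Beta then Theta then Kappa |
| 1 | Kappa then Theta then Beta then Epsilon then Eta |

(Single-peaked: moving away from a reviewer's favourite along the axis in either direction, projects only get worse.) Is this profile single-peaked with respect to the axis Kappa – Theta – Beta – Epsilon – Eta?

yes

Axis positions: Kappa=1, Theta=2, Beta=3, Epsilon=4, Eta=5.
Ballot type 1 (peak Eta at position 5): ranking walks positions 5-4-3-2-1, expanding outward from the peak — single-peaked.
Ballot type 2 (peak Theta at position 2): ranking walks positions 2-1-3-4-5, expanding outward from the peak — single-peaked.
Ballot type 3 (peak Beta at position 3): ranking walks positions 3-4-5-2-1, expanding outward from the peak — single-peaked.
Ballot type 4 (peak Epsilon at position 4): ranking walks positions 4-5-3-2-1, expanding outward from the peak — single-peaked.
Ballot type 5 (peak Kappa at position 1): ranking walks positions 1-2-3-4-5, expanding outward from the peak — single-peaked.
Every ranking is single-peaked on this axis.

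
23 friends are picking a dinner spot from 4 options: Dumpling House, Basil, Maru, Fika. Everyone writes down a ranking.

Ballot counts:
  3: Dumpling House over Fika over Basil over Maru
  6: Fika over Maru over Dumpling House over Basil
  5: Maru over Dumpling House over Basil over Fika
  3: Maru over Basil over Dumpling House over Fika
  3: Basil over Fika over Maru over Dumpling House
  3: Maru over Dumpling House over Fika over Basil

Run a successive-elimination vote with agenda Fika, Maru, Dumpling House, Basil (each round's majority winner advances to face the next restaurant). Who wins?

Dumpling House

Round 1: Fika vs Maru — 12–11, Fika advances.
Round 2: Fika vs Dumpling House — 9–14, Dumpling House advances.
Round 3: Dumpling House vs Basil — 17–6, Dumpling House advances.
Dumpling House survives the agenda.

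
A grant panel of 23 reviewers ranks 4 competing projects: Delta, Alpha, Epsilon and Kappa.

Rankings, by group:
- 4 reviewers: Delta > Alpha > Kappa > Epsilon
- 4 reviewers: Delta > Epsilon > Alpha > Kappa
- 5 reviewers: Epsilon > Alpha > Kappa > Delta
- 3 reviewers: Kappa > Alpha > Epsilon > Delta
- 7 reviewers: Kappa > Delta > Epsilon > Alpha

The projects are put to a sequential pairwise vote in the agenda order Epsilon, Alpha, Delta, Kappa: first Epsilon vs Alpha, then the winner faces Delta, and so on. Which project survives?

Round 1: Epsilon vs Alpha — 16–7, Epsilon advances.
Round 2: Epsilon vs Delta — 8–15, Delta advances.
Round 3: Delta vs Kappa — 8–15, Kappa advances.
The agenda winner is Kappa.

Kappa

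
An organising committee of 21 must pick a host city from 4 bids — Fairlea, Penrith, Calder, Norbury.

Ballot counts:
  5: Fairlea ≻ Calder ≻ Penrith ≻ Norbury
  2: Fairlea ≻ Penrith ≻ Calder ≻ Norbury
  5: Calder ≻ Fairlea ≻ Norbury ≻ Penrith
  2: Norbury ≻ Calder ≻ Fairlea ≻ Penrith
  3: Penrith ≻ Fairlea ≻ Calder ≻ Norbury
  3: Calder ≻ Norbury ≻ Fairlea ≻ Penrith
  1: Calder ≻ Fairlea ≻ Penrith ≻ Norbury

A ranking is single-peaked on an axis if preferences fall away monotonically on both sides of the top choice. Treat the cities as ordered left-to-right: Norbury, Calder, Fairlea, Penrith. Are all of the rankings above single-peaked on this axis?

yes

Axis positions: Norbury=1, Calder=2, Fairlea=3, Penrith=4.
Ballot type 1 (peak Fairlea at position 3): ranking walks positions 3-2-4-1, expanding outward from the peak — single-peaked.
Ballot type 2 (peak Fairlea at position 3): ranking walks positions 3-4-2-1, expanding outward from the peak — single-peaked.
Ballot type 3 (peak Calder at position 2): ranking walks positions 2-3-1-4, expanding outward from the peak — single-peaked.
Ballot type 4 (peak Norbury at position 1): ranking walks positions 1-2-3-4, expanding outward from the peak — single-peaked.
Ballot type 5 (peak Penrith at position 4): ranking walks positions 4-3-2-1, expanding outward from the peak — single-peaked.
Ballot type 6 (peak Calder at position 2): ranking walks positions 2-1-3-4, expanding outward from the peak — single-peaked.
Ballot type 7 (peak Calder at position 2): ranking walks positions 2-3-4-1, expanding outward from the peak — single-peaked.
Every ranking is single-peaked on this axis.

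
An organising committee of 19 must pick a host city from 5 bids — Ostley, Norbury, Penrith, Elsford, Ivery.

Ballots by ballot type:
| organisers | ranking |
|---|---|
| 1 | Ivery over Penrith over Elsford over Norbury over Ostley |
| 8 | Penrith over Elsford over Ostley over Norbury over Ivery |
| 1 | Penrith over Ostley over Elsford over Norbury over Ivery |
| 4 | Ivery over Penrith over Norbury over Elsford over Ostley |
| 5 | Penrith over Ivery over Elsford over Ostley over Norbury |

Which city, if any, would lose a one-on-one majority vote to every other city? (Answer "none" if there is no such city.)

Head-to-head results (19 organisers):
Ostley vs Norbury: Ostley wins 14–5.
Ostley–Penrith: Penrith 19–0.
Ostley vs Elsford: Ostley is ranked higher on 1 ballot, Elsford on 18. Elsford wins 18–1.
Ostley vs Ivery: Ivery wins 10–9.
Norbury vs Penrith: 0 to 19, Penrith.
Norbury vs Elsford: Elsford, 15–4.
Norbury vs Ivery: Norbury preferred on 8+1 = 9 ballots; Ivery wins 10–9.
Penrith vs Elsford: Penrith wins 19–0.
Penrith vs Ivery: 14 to 5, Penrith.
Elsford vs Ivery: Elsford preferred on 8+1 = 9 ballots; Ivery wins 10–9.
Only Norbury has no wins; Norbury is the Condorcet loser.

Norbury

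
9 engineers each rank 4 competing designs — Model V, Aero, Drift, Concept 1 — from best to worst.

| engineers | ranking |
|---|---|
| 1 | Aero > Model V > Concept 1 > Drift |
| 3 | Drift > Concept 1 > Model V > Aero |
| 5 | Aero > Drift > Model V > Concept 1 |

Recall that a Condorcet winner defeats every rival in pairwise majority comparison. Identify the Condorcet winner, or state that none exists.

Head-to-head results (9 engineers):
Model V vs Aero: Aero wins 6–3.
Model V vs Drift: Drift, 8–1.
Model V–Concept 1: Model V 6–3.
Aero vs Drift: Aero wins 6–3.
Aero vs Concept 1: Aero, 6–3.
Drift vs Concept 1: Drift wins 8–1.
Aero defeats every rival head-to-head and is the Condorcet winner.

Aero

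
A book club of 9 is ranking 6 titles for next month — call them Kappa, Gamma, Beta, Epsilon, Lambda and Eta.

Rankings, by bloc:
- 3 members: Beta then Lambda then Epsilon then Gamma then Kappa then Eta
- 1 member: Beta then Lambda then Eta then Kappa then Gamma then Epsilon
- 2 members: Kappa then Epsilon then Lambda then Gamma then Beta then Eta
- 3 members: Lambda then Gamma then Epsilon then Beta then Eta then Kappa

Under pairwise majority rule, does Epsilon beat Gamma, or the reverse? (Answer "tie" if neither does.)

Epsilon

Ballots ranking Epsilon above Gamma: 3 + 2 = 5.
Ballots ranking Gamma above Epsilon: 9 − 5 = 4.
Epsilon wins the head-to-head 5–4.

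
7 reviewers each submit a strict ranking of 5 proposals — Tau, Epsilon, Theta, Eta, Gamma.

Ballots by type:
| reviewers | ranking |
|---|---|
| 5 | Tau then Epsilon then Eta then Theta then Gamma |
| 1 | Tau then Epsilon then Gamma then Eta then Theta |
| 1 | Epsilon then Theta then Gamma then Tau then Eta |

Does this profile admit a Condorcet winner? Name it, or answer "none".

Tau

Pairwise majorities:
Tau vs Epsilon: 6 to 1, Tau.
Tau vs Theta: 5+1 = 6 for Tau, 1 for Theta — Tau by 6–1.
Tau vs Eta: Tau is ranked higher on 5+1+1 = 7 ballots, Eta on 0. Tau wins 7–0.
Tau vs Gamma: Tau is ranked higher on 5+1 = 6 ballots, Gamma on 1. Tau wins 6–1.
Epsilon vs Theta: Epsilon preferred on 5+1+1 = 7 ballots; Epsilon wins 7–0.
Epsilon vs Eta: 5+1+1 = 7 for Epsilon, 0 for Eta — Epsilon by 7–0.
Epsilon vs Gamma: 7 to 0, Epsilon.
Theta vs Eta: 1 to 6, Eta.
Theta vs Gamma: Theta is ranked higher on 5+1 = 6 ballots, Gamma on 1. Theta wins 6–1.
Eta vs Gamma: Eta preferred on 5 ballots; Eta wins 5–2.
Only Tau has no losses; Tau is the Condorcet winner.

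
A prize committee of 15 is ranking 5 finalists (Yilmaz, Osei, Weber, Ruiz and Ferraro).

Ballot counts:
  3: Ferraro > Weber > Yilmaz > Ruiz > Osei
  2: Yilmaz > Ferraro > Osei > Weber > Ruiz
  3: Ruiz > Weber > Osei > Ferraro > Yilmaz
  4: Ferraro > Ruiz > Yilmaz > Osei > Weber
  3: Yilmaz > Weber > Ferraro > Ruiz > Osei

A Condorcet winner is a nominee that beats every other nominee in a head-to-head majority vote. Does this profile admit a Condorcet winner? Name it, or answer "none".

Check each pair by majority over 15 ballots:
Yilmaz vs Osei: Yilmaz, 12–3.
Yilmaz vs Weber: Yilmaz wins 9–6.
Yilmaz vs Ruiz: Yilmaz wins 8–7.
Yilmaz vs Ferraro: Ferraro wins 10–5.
Osei–Weber: Weber 9–6.
Osei vs Ruiz: Ruiz wins 13–2.
Osei vs Ferraro: Ferraro wins 12–3.
Weber vs Ruiz: Weber, 8–7.
Weber vs Ferraro: Ferraro, 9–6.
Ruiz–Ferraro: Ferraro 12–3.
Ferraro wins every pairwise contest, so Ferraro is the Condorcet winner.

Ferraro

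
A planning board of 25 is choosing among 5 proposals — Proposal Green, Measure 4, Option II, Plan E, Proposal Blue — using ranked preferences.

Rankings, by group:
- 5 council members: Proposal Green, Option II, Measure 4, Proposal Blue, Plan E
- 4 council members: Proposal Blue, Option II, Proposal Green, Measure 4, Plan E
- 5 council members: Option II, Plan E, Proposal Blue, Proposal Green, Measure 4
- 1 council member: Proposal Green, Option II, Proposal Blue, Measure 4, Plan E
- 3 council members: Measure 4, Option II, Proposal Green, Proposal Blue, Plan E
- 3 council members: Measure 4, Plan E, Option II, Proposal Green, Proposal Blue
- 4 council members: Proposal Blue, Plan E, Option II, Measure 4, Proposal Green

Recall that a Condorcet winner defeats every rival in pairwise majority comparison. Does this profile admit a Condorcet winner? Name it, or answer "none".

Option II

Head-to-head results (25 council members):
Proposal Green–Measure 4: Proposal Green 15–10.
Proposal Green vs Option II: Option II, 19–6.
Proposal Green vs Plan E: Proposal Green, 13–12.
Proposal Green vs Proposal Blue: Proposal Blue wins 13–12.
Measure 4 vs Option II: Option II, 19–6.
Measure 4 vs Plan E: Measure 4 wins 16–9.
Measure 4–Proposal Blue: Proposal Blue 14–11.
Option II–Plan E: Option II 18–7.
Option II vs Proposal Blue: Option II wins 17–8.
Plan E vs Proposal Blue: Proposal Blue wins 17–8.
Option II wins every pairwise contest, so Option II is the Condorcet winner.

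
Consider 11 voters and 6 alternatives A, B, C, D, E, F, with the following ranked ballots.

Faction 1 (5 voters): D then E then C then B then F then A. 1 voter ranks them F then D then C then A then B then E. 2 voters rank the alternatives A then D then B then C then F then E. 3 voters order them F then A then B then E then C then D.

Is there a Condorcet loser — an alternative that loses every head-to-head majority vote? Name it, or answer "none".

none

Pairwise majorities:
A vs B: A, 6–5.
A–C: C 6–5.
A–D: D 6–5.
A vs E: 6 to 5, A.
A vs F: 2 to 9, F.
B vs C: 2+3 = 5 for B, 6 for C — C by 6–5.
B vs D: B is ranked higher on 3 ballots, D on 8. D wins 8–3.
B vs E: B is ranked higher on 1+2+3 = 6 ballots, E on 5. B wins 6–5.
B vs F: B wins 7–4.
C vs D: D wins 8–3.
C vs E: E, 8–3.
C–F: C 7–4.
D–E: D 8–3.
D vs F: D, 7–4.
E vs F: E preferred on 5 ballots; F wins 6–5.
Every alternative wins at least one matchup (A beats B; B beats E; C beats A; D beats A; E beats C; F beats A), so there is no Condorcet loser.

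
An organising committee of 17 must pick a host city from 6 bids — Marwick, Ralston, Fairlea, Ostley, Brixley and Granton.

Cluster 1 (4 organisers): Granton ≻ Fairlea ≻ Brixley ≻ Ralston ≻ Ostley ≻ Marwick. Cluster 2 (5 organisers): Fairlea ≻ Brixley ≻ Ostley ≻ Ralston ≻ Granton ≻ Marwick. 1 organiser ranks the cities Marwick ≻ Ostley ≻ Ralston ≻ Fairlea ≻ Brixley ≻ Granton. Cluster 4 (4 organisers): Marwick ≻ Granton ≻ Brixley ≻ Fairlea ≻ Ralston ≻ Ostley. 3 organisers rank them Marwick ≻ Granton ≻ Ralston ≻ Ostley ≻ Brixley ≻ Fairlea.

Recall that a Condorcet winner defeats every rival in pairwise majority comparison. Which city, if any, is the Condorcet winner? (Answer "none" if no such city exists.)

Head-to-head results (17 organisers):
Marwick vs Ralston: Ralston, 9–8.
Marwick vs Fairlea: 1+4+3 = 8 for Marwick, 9 for Fairlea — Fairlea by 9–8.
Marwick vs Ostley: Marwick is ranked higher on 1+4+3 = 8 ballots, Ostley on 9. Ostley wins 9–8.
Marwick vs Brixley: 8 to 9, Brixley.
Marwick vs Granton: Granton wins 9–8.
Ralston vs Fairlea: Ralston is ranked higher on 1+3 = 4 ballots, Fairlea on 13. Fairlea wins 13–4.
Ralston vs Ostley: 4+4+3 = 11 for Ralston, 6 for Ostley — Ralston by 11–6.
Ralston vs Brixley: Ralston is ranked higher on 1+3 = 4 ballots, Brixley on 13. Brixley wins 13–4.
Ralston vs Granton: 5+1 = 6 for Ralston, 11 for Granton — Granton by 11–6.
Fairlea vs Ostley: Fairlea wins 13–4.
Fairlea vs Brixley: Fairlea preferred on 4+5+1 = 10 ballots; Fairlea wins 10–7.
Fairlea vs Granton: 6 to 11, Granton.
Ostley vs Brixley: Ostley is ranked higher on 1+3 = 4 ballots, Brixley on 13. Brixley wins 13–4.
Ostley vs Granton: 5+1 = 6 for Ostley, 11 for Granton — Granton by 11–6.
Brixley vs Granton: Granton wins 11–6.
Granton wins every pairwise contest, so Granton is the Condorcet winner.

Granton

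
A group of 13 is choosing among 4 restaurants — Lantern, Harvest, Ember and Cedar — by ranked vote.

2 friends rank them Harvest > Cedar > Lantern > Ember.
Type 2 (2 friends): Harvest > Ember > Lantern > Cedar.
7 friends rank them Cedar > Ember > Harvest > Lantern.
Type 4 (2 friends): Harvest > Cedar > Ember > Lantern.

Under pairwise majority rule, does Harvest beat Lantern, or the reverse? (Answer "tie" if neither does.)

Ballots ranking Harvest above Lantern: 2 + 2 + 7 + 2 = 13.
Ballots ranking Lantern above Harvest: 13 − 13 = 0.
Harvest wins the head-to-head 13–0.

Harvest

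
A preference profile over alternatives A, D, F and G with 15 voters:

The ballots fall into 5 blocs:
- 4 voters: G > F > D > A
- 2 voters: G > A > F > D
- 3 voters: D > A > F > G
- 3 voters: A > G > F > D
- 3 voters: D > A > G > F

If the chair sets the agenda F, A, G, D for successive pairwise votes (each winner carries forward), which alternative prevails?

D

Round 1: F vs A — 4–11, A advances.
Round 2: A vs G — 9–6, A advances.
Round 3: A vs D — 5–10, D advances.
The agenda winner is D.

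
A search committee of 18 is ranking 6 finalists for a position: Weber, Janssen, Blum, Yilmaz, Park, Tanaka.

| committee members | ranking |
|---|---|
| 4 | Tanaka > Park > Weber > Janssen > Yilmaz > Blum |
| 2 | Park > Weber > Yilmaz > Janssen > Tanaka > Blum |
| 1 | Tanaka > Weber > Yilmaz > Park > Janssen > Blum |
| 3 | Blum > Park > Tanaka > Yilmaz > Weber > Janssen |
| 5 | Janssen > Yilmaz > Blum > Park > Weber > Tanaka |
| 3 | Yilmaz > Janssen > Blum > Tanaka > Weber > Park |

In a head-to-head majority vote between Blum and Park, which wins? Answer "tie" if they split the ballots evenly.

Blum

Ballots ranking Blum above Park: 3 + 5 + 3 = 11.
Ballots ranking Park above Blum: 18 − 11 = 7.
Blum wins the head-to-head 11–7.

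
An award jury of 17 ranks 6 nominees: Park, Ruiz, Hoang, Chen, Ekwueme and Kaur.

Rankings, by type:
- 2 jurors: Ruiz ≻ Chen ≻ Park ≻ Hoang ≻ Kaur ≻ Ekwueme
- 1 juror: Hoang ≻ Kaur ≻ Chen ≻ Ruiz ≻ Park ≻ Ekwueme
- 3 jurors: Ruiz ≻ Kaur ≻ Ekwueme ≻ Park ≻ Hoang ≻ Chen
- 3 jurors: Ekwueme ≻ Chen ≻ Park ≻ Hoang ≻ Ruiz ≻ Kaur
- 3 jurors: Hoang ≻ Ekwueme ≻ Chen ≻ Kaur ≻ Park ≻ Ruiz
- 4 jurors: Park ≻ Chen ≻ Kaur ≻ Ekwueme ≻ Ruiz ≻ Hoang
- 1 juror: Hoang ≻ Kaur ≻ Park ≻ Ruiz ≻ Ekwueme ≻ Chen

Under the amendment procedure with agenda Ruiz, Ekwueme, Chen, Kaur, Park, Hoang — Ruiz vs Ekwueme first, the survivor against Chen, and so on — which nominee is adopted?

Park

Round 1: Ruiz vs Ekwueme — 7–10, Ekwueme advances.
Round 2: Ekwueme vs Chen — 10–7, Ekwueme advances.
Round 3: Ekwueme vs Kaur — 6–11, Kaur advances.
Round 4: Kaur vs Park — 8–9, Park advances.
Round 5: Park vs Hoang — 12–5, Park advances.
The agenda winner is Park.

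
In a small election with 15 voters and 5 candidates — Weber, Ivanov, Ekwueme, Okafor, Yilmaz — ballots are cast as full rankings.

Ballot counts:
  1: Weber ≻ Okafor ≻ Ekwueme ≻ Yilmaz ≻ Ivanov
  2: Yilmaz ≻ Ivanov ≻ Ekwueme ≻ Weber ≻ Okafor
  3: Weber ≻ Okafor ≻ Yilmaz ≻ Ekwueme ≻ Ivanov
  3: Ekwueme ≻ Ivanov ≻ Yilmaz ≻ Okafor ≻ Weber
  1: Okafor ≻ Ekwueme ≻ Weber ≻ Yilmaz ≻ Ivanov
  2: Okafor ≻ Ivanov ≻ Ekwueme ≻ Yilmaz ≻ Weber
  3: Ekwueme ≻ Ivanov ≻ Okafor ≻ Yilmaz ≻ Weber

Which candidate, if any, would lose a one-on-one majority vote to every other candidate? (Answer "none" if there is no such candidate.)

Head-to-head results (15 voters):
Weber vs Ivanov: Weber preferred on 1+3+1 = 5 ballots; Ivanov wins 10–5.
Weber vs Ekwueme: Ekwueme wins 11–4.
Weber vs Okafor: Okafor wins 9–6.
Weber vs Yilmaz: Yilmaz wins 10–5.
Ivanov vs Ekwueme: Ekwueme wins 11–4.
Ivanov vs Okafor: Ivanov preferred on 2+3+3 = 8 ballots; Ivanov wins 8–7.
Ivanov vs Yilmaz: Ivanov, 8–7.
Ekwueme–Okafor: Ekwueme 8–7.
Ekwueme vs Yilmaz: Ekwueme is ranked higher on 1+3+1+2+3 = 10 ballots, Yilmaz on 5. Ekwueme wins 10–5.
Okafor vs Yilmaz: Okafor is ranked higher on 1+3+1+2+3 = 10 ballots, Yilmaz on 5. Okafor wins 10–5.
Weber loses to every other candidate — it is the Condorcet loser.

Weber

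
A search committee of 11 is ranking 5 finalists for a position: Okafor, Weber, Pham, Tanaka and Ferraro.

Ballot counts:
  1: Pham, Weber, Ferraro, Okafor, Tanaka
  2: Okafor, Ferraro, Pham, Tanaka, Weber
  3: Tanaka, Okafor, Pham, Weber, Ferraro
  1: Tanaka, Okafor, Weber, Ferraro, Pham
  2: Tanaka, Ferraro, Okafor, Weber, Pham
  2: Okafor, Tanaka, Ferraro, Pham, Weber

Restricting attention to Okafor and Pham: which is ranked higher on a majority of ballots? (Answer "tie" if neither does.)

Ballots ranking Okafor above Pham: 2 + 3 + 1 + 2 + 2 = 10.
Ballots ranking Pham above Okafor: 11 − 10 = 1.
Okafor wins the head-to-head 10–1.

Okafor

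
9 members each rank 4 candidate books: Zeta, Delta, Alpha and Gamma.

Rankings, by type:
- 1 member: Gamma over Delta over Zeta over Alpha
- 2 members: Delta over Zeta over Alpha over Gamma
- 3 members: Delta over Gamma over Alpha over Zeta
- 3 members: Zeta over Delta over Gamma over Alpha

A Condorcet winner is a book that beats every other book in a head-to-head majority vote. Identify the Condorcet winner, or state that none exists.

Pairwise majorities:
Zeta–Delta: Delta 6–3.
Zeta vs Alpha: Zeta, 6–3.
Zeta vs Gamma: Zeta, 5–4.
Delta vs Alpha: Delta wins 9–0.
Delta vs Gamma: Delta, 8–1.
Alpha–Gamma: Gamma 7–2.
Delta wins every pairwise contest, so Delta is the Condorcet winner.

Delta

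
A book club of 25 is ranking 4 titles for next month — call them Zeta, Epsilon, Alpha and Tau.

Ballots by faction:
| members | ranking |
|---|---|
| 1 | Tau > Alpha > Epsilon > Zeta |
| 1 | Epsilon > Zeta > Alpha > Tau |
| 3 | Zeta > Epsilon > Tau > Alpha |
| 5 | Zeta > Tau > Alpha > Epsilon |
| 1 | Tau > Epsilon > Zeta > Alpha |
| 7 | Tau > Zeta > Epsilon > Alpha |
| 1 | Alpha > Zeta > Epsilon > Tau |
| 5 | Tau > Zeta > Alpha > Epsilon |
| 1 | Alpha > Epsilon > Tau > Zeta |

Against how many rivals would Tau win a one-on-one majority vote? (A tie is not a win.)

Tau against each rival (25 members):
Tau vs Zeta: Tau preferred on 1+1+7+5+1 = 15 ballots; Tau wins 15–10.
Tau vs Epsilon: Tau wins 19–6.
Tau vs Alpha: Tau wins 22–3.
Tau beats Zeta, Epsilon, Alpha — 3 pairwise wins.

3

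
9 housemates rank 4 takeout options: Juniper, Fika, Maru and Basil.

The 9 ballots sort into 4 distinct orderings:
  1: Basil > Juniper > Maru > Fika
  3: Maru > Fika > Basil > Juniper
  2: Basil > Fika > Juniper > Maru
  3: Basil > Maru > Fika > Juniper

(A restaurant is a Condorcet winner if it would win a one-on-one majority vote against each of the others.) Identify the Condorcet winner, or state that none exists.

Pairwise majorities:
Juniper vs Fika: 1 to 8, Fika.
Juniper vs Maru: Juniper is ranked higher on 1+2 = 3 ballots, Maru on 6. Maru wins 6–3.
Juniper vs Basil: 0 for Juniper, 9 for Basil — Basil by 9–0.
Fika vs Maru: Fika preferred on 2 ballots; Maru wins 7–2.
Fika vs Basil: 3 to 6, Basil.
Maru vs Basil: 3 for Maru, 6 for Basil — Basil by 6–3.
Basil wins every pairwise contest, so Basil is the Condorcet winner.

Basil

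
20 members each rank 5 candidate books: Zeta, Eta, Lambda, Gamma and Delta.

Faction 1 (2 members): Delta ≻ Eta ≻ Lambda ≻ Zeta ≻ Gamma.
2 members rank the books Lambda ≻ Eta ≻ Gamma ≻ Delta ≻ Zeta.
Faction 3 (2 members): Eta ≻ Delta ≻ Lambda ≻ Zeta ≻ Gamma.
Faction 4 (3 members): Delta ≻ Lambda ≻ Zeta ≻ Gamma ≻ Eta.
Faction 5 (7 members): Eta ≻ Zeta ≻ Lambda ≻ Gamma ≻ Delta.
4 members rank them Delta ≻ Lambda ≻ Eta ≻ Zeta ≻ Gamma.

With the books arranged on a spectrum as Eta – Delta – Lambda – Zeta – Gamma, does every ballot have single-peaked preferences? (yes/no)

no

Axis positions: Eta=1, Delta=2, Lambda=3, Zeta=4, Gamma=5.
Faction 1 (peak Delta at position 2): ranking walks positions 2-1-3-4-5, expanding outward from the peak — single-peaked.
Faction 2: ranking walks positions 3-1-5-2-4; Eta is ranked above Delta even though Delta lies between Eta and the peak Lambda on the axis — preferences dip and rise again. Not single-peaked.
Faction 3 (peak Eta at position 1): ranking walks positions 1-2-3-4-5, expanding outward from the peak — single-peaked.
Faction 4 (peak Delta at position 2): ranking walks positions 2-3-4-5-1, expanding outward from the peak — single-peaked.
Faction 5: ranking walks positions 1-4-3-5-2; Zeta is ranked above Delta even though Delta lies between Zeta and the peak Eta on the axis — preferences dip and rise again. Not single-peaked.
Faction 6 (peak Delta at position 2): ranking walks positions 2-3-1-4-5, expanding outward from the peak — single-peaked.
Faction 2 violates single-peakedness, so the profile is not single-peaked on this axis.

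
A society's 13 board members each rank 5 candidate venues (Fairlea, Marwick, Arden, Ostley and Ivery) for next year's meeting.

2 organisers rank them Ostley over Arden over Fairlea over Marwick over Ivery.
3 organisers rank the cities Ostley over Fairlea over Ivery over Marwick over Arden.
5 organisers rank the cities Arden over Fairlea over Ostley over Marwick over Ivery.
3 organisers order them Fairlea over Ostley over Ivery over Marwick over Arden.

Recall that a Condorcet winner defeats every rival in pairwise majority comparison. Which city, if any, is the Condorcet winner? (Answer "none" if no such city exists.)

none

Check each pair by majority over 13 ballots:
Fairlea vs Marwick: Fairlea, 13–0.
Fairlea vs Arden: Arden, 7–6.
Fairlea vs Ostley: Fairlea wins 8–5.
Fairlea–Ivery: Fairlea 13–0.
Marwick vs Arden: Arden, 7–6.
Marwick vs Ostley: Ostley wins 13–0.
Marwick vs Ivery: Marwick, 7–6.
Arden vs Ostley: Ostley, 8–5.
Arden vs Ivery: Arden wins 7–6.
Ostley vs Ivery: Ostley, 13–0.
Every city loses at least once (Fairlea loses to Arden; Marwick loses to Fairlea; Arden loses to Ostley; Ostley loses to Fairlea; Ivery loses to Fairlea). The majority relation contains the cycle Fairlea beats Ostley beats Arden beats Fairlea, so there is no Condorcet winner.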